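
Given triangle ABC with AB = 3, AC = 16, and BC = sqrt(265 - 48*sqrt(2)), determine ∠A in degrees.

When all three sides of a triangle are known, the law of cosines can be rearranged to find any angle.
cos(C) = (a² + b² - c²) / (2ab) gives cos(A) = sqrt(2)/2.
Taking the inverse cosine: A = 45°.

45°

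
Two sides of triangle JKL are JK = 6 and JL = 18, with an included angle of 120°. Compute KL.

Law of cosines: KL^2 = 6^2 + 18^2 - 2(6)(18)cos(120°) = 468, so KL = 6*sqrt(13).

6*sqrt(13)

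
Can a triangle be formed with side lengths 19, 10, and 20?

Sort the sides: 10, 19, 20.
It suffices to check that the sum of the two smallest exceeds the largest:
10 + 19 = 29 > 20. ✓
Yes, a valid triangle can be formed.

Yes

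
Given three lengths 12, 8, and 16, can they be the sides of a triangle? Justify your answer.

Check all three triangle inequalities:
12 + 8 = 20 > 16 ✓
12 + 16 = 28 > 8 ✓
8 + 16 = 24 > 12 ✓
All conditions hold, so these sides form a valid triangle.

Yes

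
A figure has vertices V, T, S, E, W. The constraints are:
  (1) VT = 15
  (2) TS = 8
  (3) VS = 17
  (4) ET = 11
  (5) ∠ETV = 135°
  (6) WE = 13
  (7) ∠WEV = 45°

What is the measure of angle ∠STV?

Step 1: By the inverse law of cosines on triangle STV: cos(∠STV) = (8² + 15² − 17²) / (2·8·15) = 0/240 = 0, so ∠STV = 90°.

Therefore, the measure of angle ∠STV = 90°.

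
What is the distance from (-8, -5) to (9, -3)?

The horizontal distance is |9 - -8| = 17 and the vertical distance is |-3 - -5| = 2.
By the Pythagorean theorem, d = sqrt(17^2 + 2^2) = sqrt(293).

sqrt(293)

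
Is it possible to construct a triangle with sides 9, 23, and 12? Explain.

No.
The triangle inequality is violated: 9 + 12 = 21 ≤ 23.
These lengths cannot form a triangle.

No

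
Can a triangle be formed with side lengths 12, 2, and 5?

The longest side is 12. The other two sides sum to 2 + 5 = 7.
Since 7 ≤ 12, the two shorter sides cannot reach around to close the triangle.

No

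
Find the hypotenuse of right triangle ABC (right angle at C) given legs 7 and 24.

In a right triangle, the square of the hypotenuse equals the sum of the squares of the two legs.
The legs are 7 and 24, so the hypotenuse = sqrt(49 + 576) = sqrt(625) = 25.

25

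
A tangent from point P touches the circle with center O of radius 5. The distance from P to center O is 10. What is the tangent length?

The tangent, radius, and line from the external point to the center form a right triangle.
The right angle is where the tangent meets the radius.
By the Pythagorean theorem: tangent² + 5² = 10²
tangent² = 100 - 25 = 75
tangent = 5*sqrt(3)

5*sqrt(3)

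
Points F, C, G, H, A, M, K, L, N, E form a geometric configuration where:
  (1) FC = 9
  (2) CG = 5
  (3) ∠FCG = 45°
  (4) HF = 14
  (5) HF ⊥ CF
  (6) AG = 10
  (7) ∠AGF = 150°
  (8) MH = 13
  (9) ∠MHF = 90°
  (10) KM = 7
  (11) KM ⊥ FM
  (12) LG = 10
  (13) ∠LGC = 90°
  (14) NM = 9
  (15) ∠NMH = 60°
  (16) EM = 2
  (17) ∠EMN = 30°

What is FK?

Step 1: By the law of cosines on triangle FHM: FM² = 14² + 13² − 2·14·13·cos(90°) = 365, so FM ≈ 19.1.
Step 2: By the law of cosines on triangle FMK: FK² = 19.1² + 7² − 2·19.1·7·cos(90°) = 414, so FK = 3·√46.

Therefore, the length of FK = 3·√46.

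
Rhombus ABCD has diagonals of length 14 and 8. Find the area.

Area of a rhombus = (d1 * d2) / 2
Area = (14 * 8) / 2
Area = 112 / 2
Area = 56

56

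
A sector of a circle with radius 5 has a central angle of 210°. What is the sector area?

Sector area = π(5²)(7/12) = 175*pi/12

175*pi/12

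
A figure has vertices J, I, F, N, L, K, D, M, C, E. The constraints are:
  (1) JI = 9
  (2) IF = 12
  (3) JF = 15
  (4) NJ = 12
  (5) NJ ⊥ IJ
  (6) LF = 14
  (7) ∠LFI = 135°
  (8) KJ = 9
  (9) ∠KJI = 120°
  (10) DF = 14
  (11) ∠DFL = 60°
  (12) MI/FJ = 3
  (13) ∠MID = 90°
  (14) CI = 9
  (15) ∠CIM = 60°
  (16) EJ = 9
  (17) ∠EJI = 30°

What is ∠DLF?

Step 1: By the law of cosines on triangle LFD: LD² = 14² + 14² − 2·14·14·cos(60°) = 196, so LD = 14.
Step 2: By the inverse law of cosines on triangle DLF: cos(∠DLF) = (14² + 14² − 14²) / (2·14·14) = 196/392 = 0.5, so ∠DLF = 60°.

Therefore, the measure of angle ∠DLF = 60°.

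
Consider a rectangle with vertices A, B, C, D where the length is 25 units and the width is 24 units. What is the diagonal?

A rectangle's diagonal splits it into two right triangles, with the diagonal as the hypotenuse.
By the Pythagorean theorem, d^2 = 25^2 + 24^2 = 1201.
Therefore d = sqrt(1201).

sqrt(1201)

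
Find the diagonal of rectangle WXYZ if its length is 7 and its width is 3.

A rectangle's diagonal splits it into two right triangles, with the diagonal as the hypotenuse.
By the Pythagorean theorem, d^2 = 7^2 + 3^2 = 58.
Therefore d = sqrt(58).

sqrt(58)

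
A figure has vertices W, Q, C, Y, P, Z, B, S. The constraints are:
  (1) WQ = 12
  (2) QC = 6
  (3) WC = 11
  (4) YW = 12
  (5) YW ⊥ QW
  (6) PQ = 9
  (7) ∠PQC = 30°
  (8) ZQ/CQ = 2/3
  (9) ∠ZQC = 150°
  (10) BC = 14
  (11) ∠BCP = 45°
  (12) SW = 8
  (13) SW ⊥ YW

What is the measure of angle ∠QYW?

Step 1: By the law of cosines on triangle YWQ: YQ² = 12² + 12² − 2·12·12·cos(90°) = 288, so YQ = 12·√2.
Step 2: By the inverse law of cosines on triangle QYW: cos(∠QYW) = ((12·√2)² + 12² − 12²) / (2·12·√2·12) = 288/407.29 = 0.7071, so ∠QYW = 45°.

Therefore, the measure of angle ∠QYW = 45°.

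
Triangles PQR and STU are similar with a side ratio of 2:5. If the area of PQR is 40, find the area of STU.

For similar figures, the area ratio equals the square of the side ratio.
Side ratio (PQR to STU) = 2:5, so area ratio = 2^2:5^2 = 4:25.
If the area of PQR is 40, then the area of STU = 40 * (25/4) = 250.

250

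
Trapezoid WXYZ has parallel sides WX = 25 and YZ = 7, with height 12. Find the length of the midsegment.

The midsegment of a trapezoid = (base1 + base2) / 2
midsegment = (25 + 7) / 2
midsegment = 32 / 2
midsegment = 16

16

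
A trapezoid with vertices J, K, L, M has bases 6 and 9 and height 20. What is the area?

Area of a trapezoid = (base1 + base2) * height / 2
Area = (6 + 9) * 20 / 2
Area = 15 * 20 / 2
Area = 300 / 2
Area = 150

150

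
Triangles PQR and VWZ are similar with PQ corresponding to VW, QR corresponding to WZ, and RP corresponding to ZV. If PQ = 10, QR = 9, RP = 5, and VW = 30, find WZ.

Similar triangles have proportional sides. Setting up the proportion:
VW / PQ = WZ / QR
30 / 10 = WZ / 9
WZ = 9 * 30 / 10 = 27.

27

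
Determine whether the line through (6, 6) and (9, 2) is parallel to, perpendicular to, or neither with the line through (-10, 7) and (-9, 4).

Slope of line 1: m1 = (2 - 6)/(9 - 6) = -4/3 = -4/3
Slope of line 2: m2 = (4 - 7)/(-9 - -10) = -3/1 = -3
m1 != m2 and m1*m2 = 4 != -1. Neither.

Neither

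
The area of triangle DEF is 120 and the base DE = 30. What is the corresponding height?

Rearranging the area formula Area = (1/2) * base * height:
height = 2 * Area / base = 2 * 120 / 30 = 8.

8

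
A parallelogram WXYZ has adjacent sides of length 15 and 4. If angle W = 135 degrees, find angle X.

Opposite sides of a parallelogram are parallel, so consecutive angles form co-interior angles on a transversal.
Co-interior angles sum to 180°, giving angle X = 180 - 135 = 45 degrees.

45 degrees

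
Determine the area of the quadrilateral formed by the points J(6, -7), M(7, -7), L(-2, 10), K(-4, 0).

The Shoelace formula works by pairing each vertex with the next (cycling back to the first).
For each pair, compute x_i*y_(i+1) - x_(i+1)*y_i:
  (6*-7 - 7*-7) = 7
  (7*10 - -2*-7) = 56
  (-2*0 - -4*10) = 40
  (-4*-7 - 6*0) = 28
Taking half the absolute value of the total: Area = (1/2)(131) = 131/2.

131/2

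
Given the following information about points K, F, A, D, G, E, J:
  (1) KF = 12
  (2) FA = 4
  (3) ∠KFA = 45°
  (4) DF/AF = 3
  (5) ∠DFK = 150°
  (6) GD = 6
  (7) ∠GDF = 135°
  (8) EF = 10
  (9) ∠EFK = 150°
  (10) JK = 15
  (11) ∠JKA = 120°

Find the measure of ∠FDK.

From the given relations: DF = 3·AF = 3·4 = 12.
Step 1: By the law of cosines on triangle DFK: DK² = 12² + 12² − 2·12·12·cos(150°) = 537.42, so DK ≈ 23.18.
Step 2: By the inverse law of cosines on triangle FDK: cos(∠FDK) = (12² + 23.18² − 12²) / (2·12·23.18) = 537.42/556.37 = 0.9659, so ∠FDK = 15°.

Therefore, the measure of angle ∠FDK = 15°.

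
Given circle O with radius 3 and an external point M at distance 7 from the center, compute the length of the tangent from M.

tangent = √(d² - r²) = √(7² - 3²) = √(49 - 9) = √40 = 2*sqrt(10)

2*sqrt(10)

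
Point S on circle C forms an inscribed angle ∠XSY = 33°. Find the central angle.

The inscribed angle theorem states that a central angle is always twice any inscribed angle that subtends the same arc.
Since the inscribed angle is 33°, the central angle = 2 × 33° = 66°.

66°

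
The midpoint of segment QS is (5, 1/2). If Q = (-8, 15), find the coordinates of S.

Using the midpoint formula: M = ((x1 + x2)/2, (y1 + y2)/2)
We know M = (5, 1/2) and Q = (-8, 15)
For x: 5 = (-8 + x2)/2, so x2 = 2*5 - -8 = 18
For y: 1/2 = (15 + y2)/2, so y2 = 2*1/2 - 15 = -14
S = (18, -14)

(18, -14)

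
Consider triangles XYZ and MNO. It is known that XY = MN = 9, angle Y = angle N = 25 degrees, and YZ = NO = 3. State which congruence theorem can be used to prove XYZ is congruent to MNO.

Consider the given information: XY = MN = 9, angle Y = angle N = 25 degrees, and YZ = NO = 3
This is not SSS or AAS: SSS requires all three pairs of sides, but we don't have that. AAS requires two angles and a non-included side.
The correct criterion is SAS. Two pairs of corresponding sides and the included angle are equal (Side-Angle-Side).

SAS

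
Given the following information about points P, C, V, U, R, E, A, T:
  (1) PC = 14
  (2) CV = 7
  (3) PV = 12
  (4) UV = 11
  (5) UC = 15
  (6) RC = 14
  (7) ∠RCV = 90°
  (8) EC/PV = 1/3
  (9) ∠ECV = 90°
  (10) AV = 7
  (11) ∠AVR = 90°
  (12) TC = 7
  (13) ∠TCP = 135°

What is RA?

Step 1: By the law of cosines on triangle VCR: VR² = 7² + 14² − 2·7·14·cos(90°) = 245, so VR = 7·√5.
Step 2: By the law of cosines on triangle RVA: RA² = (7·√5)² + 7² − 2·7·√5·7·cos(90°) = 294, so RA = 7·√6.

Therefore, the length of RA = 7·√6.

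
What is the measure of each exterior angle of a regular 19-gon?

Each exterior angle of a regular n-gon is 360 / n.
For n = 19: 360 / 19 = 360/19 degrees.

360/19 degrees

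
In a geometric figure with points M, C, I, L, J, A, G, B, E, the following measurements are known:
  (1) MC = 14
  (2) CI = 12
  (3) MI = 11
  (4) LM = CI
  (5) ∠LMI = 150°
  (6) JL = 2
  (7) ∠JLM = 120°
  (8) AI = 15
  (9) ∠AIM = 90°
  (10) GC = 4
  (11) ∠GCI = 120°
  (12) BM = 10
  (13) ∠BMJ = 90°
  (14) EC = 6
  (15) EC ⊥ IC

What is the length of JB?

From the given relations: LM = CI = 12.
Step 1: By the law of cosines on triangle JLM: JM² = 2² + 12² − 2·2·12·cos(120°) = 172, so JM = 2·√43.
Step 2: By the law of cosines on triangle JMB: JB² = (2·√43)² + 10² − 2·2·√43·10·cos(90°) = 272, so JB = 4·√17.

Therefore, the length of JB = 4·√17.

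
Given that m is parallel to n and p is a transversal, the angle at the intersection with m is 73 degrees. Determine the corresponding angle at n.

Corresponding angles formed by parallel lines and a transversal are equal.
The given angle is 73 degrees.
The corresponding angle = 73 degrees.

73 degrees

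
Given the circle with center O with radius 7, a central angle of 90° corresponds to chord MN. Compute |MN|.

Drop a perpendicular from the center to the chord, bisecting both the chord and the central angle.
Each half-chord = r sin(θ/2) = 7 sin(45°).
The full chord = 2 × 7 × sin(45°) = 7*sqrt(2).

7*sqrt(2)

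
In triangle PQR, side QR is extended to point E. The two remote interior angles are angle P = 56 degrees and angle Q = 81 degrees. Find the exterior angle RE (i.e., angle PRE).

By the exterior angle theorem, an exterior angle of a triangle equals the sum of the two remote interior angles.
Exterior angle = angle P + angle Q
Exterior angle = 56 + 81 = 137 degrees

137 degrees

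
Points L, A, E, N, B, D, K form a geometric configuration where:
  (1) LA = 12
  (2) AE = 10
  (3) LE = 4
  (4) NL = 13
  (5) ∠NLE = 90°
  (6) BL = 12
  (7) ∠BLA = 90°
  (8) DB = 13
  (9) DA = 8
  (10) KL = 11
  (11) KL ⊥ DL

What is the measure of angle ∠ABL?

Step 1: By the law of cosines on triangle BLA: BA² = 12² + 12² − 2·12·12·cos(90°) = 288, so BA = 12·√2.
Step 2: By the inverse law of cosines on triangle ABL: cos(∠ABL) = ((12·√2)² + 12² − 12²) / (2·12·√2·12) = 288/407.29 = 0.7071, so ∠ABL = 45°.

Therefore, the measure of angle ∠ABL = 45°.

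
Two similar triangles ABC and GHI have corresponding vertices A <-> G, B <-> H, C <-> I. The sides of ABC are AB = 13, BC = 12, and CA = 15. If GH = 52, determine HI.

Similar triangles have proportional sides. Setting up the proportion:
GH / AB = HI / BC
52 / 13 = HI / 12
HI = 12 * 52 / 13 = 48.

48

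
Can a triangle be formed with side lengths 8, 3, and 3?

No.
The triangle inequality is violated: 3 + 3 = 6 ≤ 8.
These lengths cannot form a triangle.

No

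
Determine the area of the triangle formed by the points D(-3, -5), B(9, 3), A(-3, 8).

Using the Shoelace formula for a triangle:
Area = (1/2)|x0(y1 - y2) + x1(y2 - y0) + x2(y0 - y1)|
Area = (1/2)|-3(3 - 8) + 9(8 - -5) + -3(-5 - 3)|
Area = (1/2)|15 + 117 + 24|
Area = (1/2)|156|
Area = (1/2)(156)
Area = 78

78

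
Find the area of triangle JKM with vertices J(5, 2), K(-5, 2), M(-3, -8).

The Shoelace formula computes the area from vertex coordinates by summing cross products.
For vertices (5,2), (-5,2), (-3,-8):
Signed sum = 5*2 - -5*2 + -5*-8 - -3*2 + -3*2 - 5*-8
= 20 + 46 + 34 = 100
Area = (1/2)|100| = 50.

50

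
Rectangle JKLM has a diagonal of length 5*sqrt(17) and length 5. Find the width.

Using the Pythagorean theorem: d^2 = a^2 + b^2
b^2 = d^2 - a^2
b^2 = 425 - 25
b^2 = 400
b = sqrt(400) = 20

20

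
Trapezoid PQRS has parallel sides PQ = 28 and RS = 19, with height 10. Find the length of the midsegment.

midsegment = (28 + 19) / 2 = 47 / 2 = 47/2

47/2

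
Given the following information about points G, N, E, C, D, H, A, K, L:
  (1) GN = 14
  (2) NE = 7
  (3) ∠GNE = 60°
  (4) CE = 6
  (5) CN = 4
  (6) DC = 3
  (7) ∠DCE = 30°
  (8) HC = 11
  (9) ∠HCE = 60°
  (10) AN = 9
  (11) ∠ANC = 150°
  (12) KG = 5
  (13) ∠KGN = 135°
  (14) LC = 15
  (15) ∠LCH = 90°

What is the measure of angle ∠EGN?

Step 1: By the law of cosines on triangle GNE: GE² = 14² + 7² − 2·14·7·cos(60°) = 147, so GE = 7·√3.
Step 2: By the inverse law of cosines on triangle EGN: cos(∠EGN) = ((7·√3)² + 14² − 7²) / (2·7·√3·14) = 294/339.48 = 0.866, so ∠EGN = 30°.

Therefore, the measure of angle ∠EGN = 30°.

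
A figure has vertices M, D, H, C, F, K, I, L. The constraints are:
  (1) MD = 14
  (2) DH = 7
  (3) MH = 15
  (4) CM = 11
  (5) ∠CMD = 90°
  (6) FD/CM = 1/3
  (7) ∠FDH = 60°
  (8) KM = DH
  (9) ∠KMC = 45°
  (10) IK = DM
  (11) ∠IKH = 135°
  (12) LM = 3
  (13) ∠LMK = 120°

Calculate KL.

From the given relations: KM = DH = 7.
Step 1: By the law of cosines on triangle KML: KL² = 7² + 3² − 2·7·3·cos(120°) = 79, so KL = √79.

Therefore, the length of KL = √79.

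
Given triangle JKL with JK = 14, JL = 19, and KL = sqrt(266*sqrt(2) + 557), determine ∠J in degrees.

cos(J) = (14² + 19² - (sqrt(266*sqrt(2) + 557))²) / (2 × 14 × 19) = -sqrt(2)/2, so J = arccos(-sqrt(2)/2) = 135°.

135°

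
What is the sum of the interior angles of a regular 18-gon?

The sum of interior angles of an n-sided polygon is (n - 2) * 180.
For n = 18: (18 - 2) * 180 = 16 * 180 = 2880 degrees.

2880 degrees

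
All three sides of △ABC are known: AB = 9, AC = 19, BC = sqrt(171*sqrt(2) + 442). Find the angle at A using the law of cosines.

By the inverse law of cosines: cos(A) = (AB² + AC² - BC²) / (2 × AB × AC)
cos(A) = (9² + 19² - (sqrt(171*sqrt(2) + 442))²) / (2 × 9 × 19)
cos(A) = (81 + 361 - (171*sqrt(2) + 442)) / 342
cos(A) = -sqrt(2)/2
A = arccos(-sqrt(2)/2) = 135°

135°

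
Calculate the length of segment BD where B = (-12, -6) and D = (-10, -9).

d = sqrt((-10 - -12)^2 + (-9 - -6)^2)
d = sqrt(2^2 + -3^2)
d = sqrt(4 + 9)
d = sqrt(13)

sqrt(13)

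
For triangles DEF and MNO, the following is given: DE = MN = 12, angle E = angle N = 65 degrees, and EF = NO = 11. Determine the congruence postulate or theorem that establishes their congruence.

The given information provides:
DE = MN = 12, angle E = angle N = 65 degrees, and EF = NO = 11
This matches the SAS congruence theorem.
Two pairs of corresponding sides and the included angle are equal (Side-Angle-Side).

SAS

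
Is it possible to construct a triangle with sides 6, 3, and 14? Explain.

No.
The triangle inequality is violated: 6 + 3 = 9 ≤ 14.
These lengths cannot form a triangle.

No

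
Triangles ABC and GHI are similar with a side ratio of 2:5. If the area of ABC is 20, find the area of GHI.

Area ratio = (2/5)^2 = 4/25. Area of GHI = 20 * 25/4 = 125.

125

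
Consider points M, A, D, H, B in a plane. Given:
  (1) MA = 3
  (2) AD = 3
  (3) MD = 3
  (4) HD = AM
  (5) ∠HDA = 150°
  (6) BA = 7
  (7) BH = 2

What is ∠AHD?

From the given relations: HD = AM = 3.
Step 1: By the law of cosines on triangle HDA: HA² = 3² + 3² − 2·3·3·cos(150°) = 33.59, so HA ≈ 5.8.
Step 2: By the inverse law of cosines on triangle AHD: cos(∠AHD) = (5.8² + 3² − 3²) / (2·5.8·3) = 33.59/34.77 = 0.9659, so ∠AHD = 15°.

Therefore, the measure of angle ∠AHD = 15°.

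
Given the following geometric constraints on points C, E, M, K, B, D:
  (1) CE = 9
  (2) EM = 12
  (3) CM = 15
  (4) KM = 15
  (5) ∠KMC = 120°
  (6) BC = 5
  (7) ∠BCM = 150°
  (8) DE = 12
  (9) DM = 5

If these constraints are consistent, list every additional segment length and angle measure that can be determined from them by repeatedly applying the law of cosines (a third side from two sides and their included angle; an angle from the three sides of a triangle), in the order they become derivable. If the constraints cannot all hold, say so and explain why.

The constraints are consistent. Derivable facts, in order:
After 1 step:
- CK = 15·√3
- MB ≈ 19.49
- ∠CEM = 90°
- ∠CME = 36.87°
- ∠DEM = 24.05°
- ∠DME = 77.98°
- ∠ECM = 53.13°
- ∠EDM = 77.98°
After 2 steps:
- ∠BMC = 7.37°
- ∠CBM = 22.63°
- ∠CKM = 30°
- ∠KCM = 30°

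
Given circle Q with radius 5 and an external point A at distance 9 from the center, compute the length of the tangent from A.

tangent = √(d² - r²) = √(9² - 5²) = √(81 - 25) = √56 = 2*sqrt(14)

2*sqrt(14)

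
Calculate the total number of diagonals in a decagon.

Total line segments between 10 vertices = C(10,2) = 45.
Subtract the 10 sides: 45 - 10 = 35 diagonals.

35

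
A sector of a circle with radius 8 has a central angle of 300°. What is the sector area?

Sector area = πr² × θ/360
= π × 8² × 5/6
= π × 64 × 5/6
= 160*pi/3

160*pi/3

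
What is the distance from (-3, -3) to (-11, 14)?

d = sqrt((-8)^2 + (17)^2) = sqrt(353)

sqrt(353)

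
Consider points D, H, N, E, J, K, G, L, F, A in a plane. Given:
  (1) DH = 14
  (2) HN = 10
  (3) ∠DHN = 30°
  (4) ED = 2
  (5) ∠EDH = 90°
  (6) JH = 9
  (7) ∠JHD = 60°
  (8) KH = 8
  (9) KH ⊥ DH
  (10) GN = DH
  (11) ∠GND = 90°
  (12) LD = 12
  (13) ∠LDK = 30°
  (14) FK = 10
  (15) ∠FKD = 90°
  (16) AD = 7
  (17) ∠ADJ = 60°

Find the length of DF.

Step 1: By the law of cosines on triangle DHK: DK² = 14² + 8² − 2·14·8·cos(90°) = 260, so DK = 2·√65.
Step 2: By the law of cosines on triangle DKF: DF² = (2·√65)² + 10² − 2·2·√65·10·cos(90°) = 360, so DF = 6·√10.

Therefore, the length of DF = 6·√10.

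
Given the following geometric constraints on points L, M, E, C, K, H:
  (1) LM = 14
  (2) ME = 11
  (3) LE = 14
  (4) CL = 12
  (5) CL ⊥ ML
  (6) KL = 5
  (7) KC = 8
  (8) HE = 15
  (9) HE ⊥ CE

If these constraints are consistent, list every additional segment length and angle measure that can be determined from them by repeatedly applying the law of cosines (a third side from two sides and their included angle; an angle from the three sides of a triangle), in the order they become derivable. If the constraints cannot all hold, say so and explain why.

The constraints are consistent. Derivable facts, in order:
After 1 step:
- MC = 2·√85
- ∠CKL = 133.43°
- ∠CLK = 28.96°
- ∠ELM = 46.26°
- ∠EML = 66.87°
- ∠KCL = 17.61°
- ∠LEM = 66.87°
After 2 steps:
- ∠CML = 40.6°
- ∠LCM = 49.4°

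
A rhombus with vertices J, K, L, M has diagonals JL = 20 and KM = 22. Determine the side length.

The diagonals of a rhombus bisect each other at right angles.
Half-diagonals: 20/2 = 10 and 22/2 = 11
side = sqrt(10^2 + 11^2)
side = sqrt(100 + 121)
side = sqrt(221)

sqrt(221)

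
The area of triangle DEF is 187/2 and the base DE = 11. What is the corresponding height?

height = 2 * 187/2 / 11 = 17

17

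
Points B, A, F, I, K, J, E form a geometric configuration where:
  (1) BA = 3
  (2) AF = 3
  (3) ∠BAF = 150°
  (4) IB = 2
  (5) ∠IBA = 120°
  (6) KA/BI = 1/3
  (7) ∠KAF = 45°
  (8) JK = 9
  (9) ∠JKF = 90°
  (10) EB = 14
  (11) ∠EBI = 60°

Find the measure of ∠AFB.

Step 1: By the law of cosines on triangle FAB: FB² = 3² + 3² − 2·3·3·cos(150°) = 33.59, so FB ≈ 5.8.
Step 2: By the inverse law of cosines on triangle AFB: cos(∠AFB) = (3² + 5.8² − 3²) / (2·3·5.8) = 33.59/34.77 = 0.9659, so ∠AFB = 15°.

Therefore, the measure of angle ∠AFB = 15°.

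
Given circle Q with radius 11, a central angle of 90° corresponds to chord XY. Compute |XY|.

Chord length = 2r sin(θ/2)
= 2 × 11 × sin(90°/2)
= 2 × 11 × sin(45°)
= 11*sqrt(2)

11*sqrt(2)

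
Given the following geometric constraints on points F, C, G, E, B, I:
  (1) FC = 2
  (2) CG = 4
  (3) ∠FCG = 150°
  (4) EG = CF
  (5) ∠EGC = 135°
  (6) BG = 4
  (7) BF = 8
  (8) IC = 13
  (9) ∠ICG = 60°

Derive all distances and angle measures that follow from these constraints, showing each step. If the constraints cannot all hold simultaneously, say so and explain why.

The constraints are consistent.

From the given relations:
  EG = CF = 2

Step 1: From FC = 2, CG = 4, and ∠FCG = 150°, by the law of cosines:
  FG² = FC² + CG² - 2·FC·CG·cos(150°) = 4 + 16 + 13.86 = 33.86
  FG ≈ 5.82

Step 2: From CG = 4, GE = 2, and ∠CGE = 135°, by the law of cosines:
  CE² = CG² + GE² - 2·CG·GE·cos(135°) = 16 + 4 + 11.31 = 31.31
  CE ≈ 5.6

Step 3: From GC = 4, CI = 13, and ∠GCI = 60°, by the law of cosines:
  GI² = GC² + CI² - 2·GC·CI·cos(60°) = 16 + 169 - 52 = 133
  GI = √133

Step 4: From FB = 8, FG = 5.82, BG = 4, by the inverse law of cosines:
  cos(∠BFG) = (FB² + FG² - BG²) / (2·FB·FG)
  ∠BFG = 28.45°

Step 5: From FC = 2, FG = 5.82, CG = 4, by the inverse law of cosines:
  cos(∠CFG) = (FC² + FG² - CG²) / (2·FC·FG)
  ∠CFG = 20.1°

Step 6: From CE = 5.6, CG = 4, EG = 2, by the inverse law of cosines:
  cos(∠ECG) = (CE² + CG² - EG²) / (2·CE·CG)
  ∠ECG = 14.64°

Step 7: From GB = 4, GF = 5.82, BF = 8, by the inverse law of cosines:
  cos(∠BGF) = (GB² + GF² - BF²) / (2·GB·GF)
  ∠BGF = 107.69°

Step 8: From GC = 4, GF = 5.82, CF = 2, by the inverse law of cosines:
  cos(∠CGF) = (GC² + GF² - CF²) / (2·GC·GF)
  ∠CGF = 9.9°

Step 9: From GC = 4, GI = √133, CI = 13, by the inverse law of cosines:
  cos(∠CGI) = (GC² + GI² - CI²) / (2·GC·GI)
  ∠CGI = 102.52°

Step 10: From EC = 5.6, EG = 2, CG = 4, by the inverse law of cosines:
  cos(∠CEG) = (EC² + EG² - CG²) / (2·EC·EG)
  ∠CEG = 30.36°

Step 11: From BF = 8, BG = 4, FG = 5.82, by the inverse law of cosines:
  cos(∠FBG) = (BF² + BG² - FG²) / (2·BF·BG)
  ∠FBG = 43.86°

Step 12: From IC = 13, IG = √133, CG = 4, by the inverse law of cosines:
  cos(∠CIG) = (IC² + IG² - CG²) / (2·IC·IG)
  ∠CIG = 17.48°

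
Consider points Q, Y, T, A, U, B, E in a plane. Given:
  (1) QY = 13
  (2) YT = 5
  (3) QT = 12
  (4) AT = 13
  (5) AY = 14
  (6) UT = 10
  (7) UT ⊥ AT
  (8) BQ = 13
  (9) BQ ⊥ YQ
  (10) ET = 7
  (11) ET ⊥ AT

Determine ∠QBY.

Step 1: By the law of cosines on triangle BQY: BY² = 13² + 13² − 2·13·13·cos(90°) = 338, so BY = 13·√2.
Step 2: By the inverse law of cosines on triangle QBY: cos(∠QBY) = (13² + (13·√2)² − 13²) / (2·13·13·√2) = 338/478 = 0.7071, so ∠QBY = 45°.

Therefore, the measure of angle ∠QBY = 45°.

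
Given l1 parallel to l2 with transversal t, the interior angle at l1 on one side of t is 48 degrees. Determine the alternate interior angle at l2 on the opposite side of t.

Alternate interior angles formed by parallel lines and a transversal are equal.
The given angle is 48 degrees.
The alternate interior angle = 48 degrees.

48 degrees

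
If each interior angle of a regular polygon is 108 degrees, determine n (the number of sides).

Each interior angle of a regular n-gon is (n - 2) * 180 / n.
Setting this equal to 108:
(n - 2) * 180 / n = 108
Each exterior angle = 180 - 108 = 72 degrees.
Since exterior angles sum to 360: n = 360 / 72 = 5.

5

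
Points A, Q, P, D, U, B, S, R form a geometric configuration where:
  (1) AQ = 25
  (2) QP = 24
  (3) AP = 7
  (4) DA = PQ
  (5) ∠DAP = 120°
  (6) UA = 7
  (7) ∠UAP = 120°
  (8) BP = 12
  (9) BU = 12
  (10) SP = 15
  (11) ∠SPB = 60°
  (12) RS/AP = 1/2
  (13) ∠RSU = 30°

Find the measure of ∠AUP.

Step 1: By the law of cosines on triangle UAP: UP² = 7² + 7² − 2·7·7·cos(120°) = 147, so UP = 7·√3.
Step 2: By the inverse law of cosines on triangle AUP: cos(∠AUP) = (7² + (7·√3)² − 7²) / (2·7·7·√3) = 147/169.74 = 0.866, so ∠AUP = 30°.

Therefore, the measure of angle ∠AUP = 30°.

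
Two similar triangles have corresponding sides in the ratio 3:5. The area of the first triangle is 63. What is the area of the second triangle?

For similar figures, the area ratio equals the square of the side ratio.
Side ratio (the first triangle to the second triangle) = 3:5, so area ratio = 3^2:5^2 = 9:25.
If the area of the first triangle is 63, then the area of the second triangle = 63 * (25/9) = 175.

175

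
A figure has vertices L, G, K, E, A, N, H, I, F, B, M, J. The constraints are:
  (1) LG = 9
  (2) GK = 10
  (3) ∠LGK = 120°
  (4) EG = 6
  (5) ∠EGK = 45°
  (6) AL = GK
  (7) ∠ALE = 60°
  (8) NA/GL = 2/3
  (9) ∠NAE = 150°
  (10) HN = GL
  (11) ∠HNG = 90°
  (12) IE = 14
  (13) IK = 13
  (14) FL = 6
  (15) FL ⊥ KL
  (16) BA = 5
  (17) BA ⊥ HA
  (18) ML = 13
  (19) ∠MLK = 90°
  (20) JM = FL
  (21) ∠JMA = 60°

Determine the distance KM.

Step 1: By the law of cosines on triangle LGK: LK² = 9² + 10² − 2·9·10·cos(120°) = 271, so LK ≈ 16.46.
Step 2: By the law of cosines on triangle KLM: KM² = 16.46² + 13² − 2·16.46·13·cos(90°) = 440, so KM = 2·√110.

Therefore, the length of KM = 2·√110.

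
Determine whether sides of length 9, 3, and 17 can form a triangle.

Check the triangle inequality: 9 + 3 = 12 ≤ 17.
Since the sum of two sides does not exceed the third, no triangle can be formed.

No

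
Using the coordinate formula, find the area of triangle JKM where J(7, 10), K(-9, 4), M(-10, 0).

Using the Shoelace formula for a triangle:
Area = (1/2)|x0(y1 - y2) + x1(y2 - y0) + x2(y0 - y1)|
Area = (1/2)|7(4 - 0) + -9(0 - 10) + -10(10 - 4)|
Area = (1/2)|28 + 90 + -60|
Area = (1/2)|58|
Area = (1/2)(58)
Area = 29

29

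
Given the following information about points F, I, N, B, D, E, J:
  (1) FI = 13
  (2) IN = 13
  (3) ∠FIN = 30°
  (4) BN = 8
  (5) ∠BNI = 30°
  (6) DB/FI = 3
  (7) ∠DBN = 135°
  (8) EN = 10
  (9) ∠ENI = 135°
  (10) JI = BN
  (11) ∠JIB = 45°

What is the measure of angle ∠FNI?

Step 1: By the law of cosines on triangle NIF: NF² = 13² + 13² − 2·13·13·cos(30°) = 45.28, so NF ≈ 6.73.
Step 2: By the inverse law of cosines on triangle FNI: cos(∠FNI) = (6.73² + 13² − 13²) / (2·6.73·13) = 45.28/174.96 = 0.2588, so ∠FNI = 75°.

Therefore, the measure of angle ∠FNI = 75°.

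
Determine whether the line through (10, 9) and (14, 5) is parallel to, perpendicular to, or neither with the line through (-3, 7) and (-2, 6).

Slope of line 1: m1 = (5 - 9)/(14 - 10) = -4/4 = -1
Slope of line 2: m2 = (6 - 7)/(-2 - -3) = -1/1 = -1
Two lines are parallel if and only if they have equal slopes (or both are vertical).
Here m1 = m2 = -1, confirming the lines are parallel.

Parallel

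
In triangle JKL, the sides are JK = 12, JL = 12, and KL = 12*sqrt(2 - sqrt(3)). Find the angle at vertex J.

When all three sides of a triangle are known, the law of cosines can be rearranged to find any angle.
cos(C) = (a² + b² - c²) / (2ab) gives cos(J) = sqrt(3)/2.
Taking the inverse cosine: J = 30°.

30°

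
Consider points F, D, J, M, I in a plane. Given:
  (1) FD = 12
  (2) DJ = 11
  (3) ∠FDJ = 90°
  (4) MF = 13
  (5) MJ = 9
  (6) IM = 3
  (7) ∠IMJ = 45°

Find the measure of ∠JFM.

Step 1: By the law of cosines on triangle FDJ: FJ² = 12² + 11² − 2·12·11·cos(90°) = 265, so FJ ≈ 16.28.
Step 2: By the inverse law of cosines on triangle JFM: cos(∠JFM) = (16.28² + 13² − 9²) / (2·16.28·13) = 353/423.25 = 0.834, so ∠JFM = 33.49°.

Therefore, the measure of angle ∠JFM = 33.49°.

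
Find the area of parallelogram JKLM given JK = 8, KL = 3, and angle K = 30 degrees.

Area = 8 * 3 * sin(30°) = 24 * 1/2 = 12

12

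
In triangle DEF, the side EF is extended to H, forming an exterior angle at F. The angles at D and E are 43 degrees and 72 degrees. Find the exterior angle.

Exterior angle = 43 + 72 = 115 degrees (exterior angle theorem).

115 degrees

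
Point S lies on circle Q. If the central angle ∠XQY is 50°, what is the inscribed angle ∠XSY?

An inscribed angle intercepts an arc from a point on the circle, while the central angle intercepts the same arc from the center.
The inscribed angle is always half the central angle: 50° / 2 = 25°.

25°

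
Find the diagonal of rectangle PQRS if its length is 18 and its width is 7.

A rectangle's diagonal splits it into two right triangles, with the diagonal as the hypotenuse.
By the Pythagorean theorem, d^2 = 18^2 + 7^2 = 373.
Therefore d = sqrt(373).

sqrt(373)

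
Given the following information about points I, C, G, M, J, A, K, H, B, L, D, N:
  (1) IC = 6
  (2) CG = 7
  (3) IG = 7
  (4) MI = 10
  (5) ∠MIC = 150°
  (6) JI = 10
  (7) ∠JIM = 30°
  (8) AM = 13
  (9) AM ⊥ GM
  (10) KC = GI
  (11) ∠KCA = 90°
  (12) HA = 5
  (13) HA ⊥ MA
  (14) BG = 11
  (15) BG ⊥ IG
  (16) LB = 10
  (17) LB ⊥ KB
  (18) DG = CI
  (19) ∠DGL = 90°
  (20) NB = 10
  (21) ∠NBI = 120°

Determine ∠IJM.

Step 1: By the law of cosines on triangle JIM: JM² = 10² + 10² − 2·10·10·cos(30°) = 26.79, so JM ≈ 5.18.
Step 2: By the inverse law of cosines on triangle IJM: cos(∠IJM) = (10² + 5.18² − 10²) / (2·10·5.18) = 26.79/103.53 = 0.2588, so ∠IJM = 75°.

Therefore, the measure of angle ∠IJM = 75°.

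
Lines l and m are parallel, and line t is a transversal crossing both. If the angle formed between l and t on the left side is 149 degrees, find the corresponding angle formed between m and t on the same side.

Corresponding angles formed by parallel lines and a transversal are equal.
The given angle is 149 degrees.
The corresponding angle = 149 degrees.

149 degrees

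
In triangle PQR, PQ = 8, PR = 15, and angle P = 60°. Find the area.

When two sides and the included angle are known, the area formula is (1/2)ab sin(C).
The height from one side to the opposite vertex is 15 sin(60°) = 15*sqrt(3)/2.
Area = (1/2) * 8 * 15*sqrt(3)/2 = 30*sqrt(3).

30*sqrt(3)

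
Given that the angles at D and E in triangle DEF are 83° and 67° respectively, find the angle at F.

By the triangle angle sum property, the three interior angles of any triangle add up to 180°.
We know angle D = 83° and angle E = 67°, so their sum is 150°.
Therefore angle F = 180° - 150° = 30°.

30 degrees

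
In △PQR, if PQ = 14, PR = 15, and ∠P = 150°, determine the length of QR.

When two sides and the included angle are known, the law of cosines gives the third side.
c^2 = a^2 + b^2 - 2ab cos(C) generalizes the Pythagorean theorem to non-right triangles.
Here: QR^2 = 196 + 225 - 420*(-sqrt(3)/2) = 210*sqrt(3) + 421
QR = sqrt(210*sqrt(3) + 421)

sqrt(210*sqrt(3) + 421)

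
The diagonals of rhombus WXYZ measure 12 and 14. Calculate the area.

Area = (12 * 14) / 2 = 168 / 2 = 84

84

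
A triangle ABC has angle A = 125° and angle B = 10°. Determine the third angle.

angle C = 180 - 125 - 10 = 45 degrees.

45 degrees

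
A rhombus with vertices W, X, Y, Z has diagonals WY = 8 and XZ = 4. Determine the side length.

The diagonals of a rhombus bisect each other at right angles.
Half-diagonals: 8/2 = 4 and 4/2 = 2
side = sqrt(4^2 + 2^2)
side = sqrt(16 + 4)
side = sqrt(20) = 2*sqrt(5)

2*sqrt(5)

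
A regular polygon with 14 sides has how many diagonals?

Total line segments between 14 vertices = C(14,2) = 91.
Subtract the 14 sides: 91 - 14 = 77 diagonals.

77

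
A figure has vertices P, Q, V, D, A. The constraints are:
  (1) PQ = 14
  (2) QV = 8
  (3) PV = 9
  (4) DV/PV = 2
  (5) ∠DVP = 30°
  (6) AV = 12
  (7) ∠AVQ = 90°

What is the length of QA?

Step 1: By the law of cosines on triangle QVA: QA² = 8² + 12² − 2·8·12·cos(90°) = 208, so QA = 4·√13.

Therefore, the length of QA = 4·√13.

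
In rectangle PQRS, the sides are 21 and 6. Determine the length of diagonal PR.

A rectangle's diagonal splits it into two right triangles, with the diagonal as the hypotenuse.
By the Pythagorean theorem, d^2 = 21^2 + 6^2 = 477.
Therefore d = sqrt(477) = 3*sqrt(53).

3*sqrt(53)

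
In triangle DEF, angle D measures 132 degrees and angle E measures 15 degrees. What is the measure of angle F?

The interior angles sum to 180°: angle F = 180 - 132 - 15 = 33°.
The triangle is obtuse (angles 132°, 15°, 33°).

33 degrees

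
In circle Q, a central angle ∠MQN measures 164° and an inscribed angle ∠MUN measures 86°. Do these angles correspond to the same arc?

By the inscribed angle theorem, the inscribed angle for a central angle of 164° should be 164° / 2 = 82°.
The given inscribed angle is 86°, which does not equal 82°.
Therefore, no, they do not correspond to the same arc.

No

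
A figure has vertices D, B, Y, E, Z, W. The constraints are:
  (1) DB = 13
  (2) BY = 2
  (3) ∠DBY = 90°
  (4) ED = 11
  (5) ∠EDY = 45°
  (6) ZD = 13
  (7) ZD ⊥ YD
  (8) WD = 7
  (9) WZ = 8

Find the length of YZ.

Step 1: By the law of cosines on triangle DBY: DY² = 13² + 2² − 2·13·2·cos(90°) = 173, so DY = √173.
Step 2: By the law of cosines on triangle YDZ: YZ² = √173² + 13² − 2·√173·13·cos(90°) = 342, so YZ = 3·√38.

Therefore, the length of YZ = 3·√38.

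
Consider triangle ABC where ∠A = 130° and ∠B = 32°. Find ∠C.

By the triangle angle sum property, the three interior angles of any triangle add up to 180°.
We know angle A = 130° and angle B = 32°, so their sum is 162°.
Therefore angle C = 180° - 162° = 18°.

18 degrees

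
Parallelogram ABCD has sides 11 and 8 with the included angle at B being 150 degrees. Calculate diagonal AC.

Using the law of cosines:
d^2 = 11^2 + 8^2 - 2(11)(8)cos(150 degrees)
d^2 = 121 + 64 - 176*-sqrt(3)/2
d^2 = 88*sqrt(3) + 185
d = sqrt(88*sqrt(3) + 185)

sqrt(88*sqrt(3) + 185)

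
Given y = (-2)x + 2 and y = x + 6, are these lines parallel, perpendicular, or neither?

Slope of line 1: m1 = -2
Slope of line 2: m2 = 1
m1 != m2 and m1*m2 = -2 != -1. Neither.

Neither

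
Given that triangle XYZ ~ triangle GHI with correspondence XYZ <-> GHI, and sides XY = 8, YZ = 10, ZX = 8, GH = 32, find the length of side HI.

Since the triangles are similar, the ratio of corresponding sides is constant.
Scale factor k = GH / XY = 32 / 8 = 4
HI = k * YZ = 4 * 10 = 40

40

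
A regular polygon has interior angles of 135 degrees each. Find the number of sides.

The exterior angle is the supplement of the interior angle: 180 - 135 = 45 degrees.
Since the exterior angles of any convex polygon sum to 360 degrees, the number of sides is 360 / 45 = 8.

8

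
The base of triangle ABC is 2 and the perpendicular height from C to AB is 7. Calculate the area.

A triangle's area is half the area of a rectangle with the same base and height.
Area = (1/2) * 2 * 7 = 7.

7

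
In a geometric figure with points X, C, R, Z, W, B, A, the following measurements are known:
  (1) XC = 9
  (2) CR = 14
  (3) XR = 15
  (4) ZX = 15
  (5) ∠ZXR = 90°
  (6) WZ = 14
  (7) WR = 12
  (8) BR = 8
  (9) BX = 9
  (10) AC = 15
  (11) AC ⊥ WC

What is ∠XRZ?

Step 1: By the law of cosines on triangle RXZ: RZ² = 15² + 15² − 2·15·15·cos(90°) = 450, so RZ = 15·√2.
Step 2: By the inverse law of cosines on triangle XRZ: cos(∠XRZ) = (15² + (15·√2)² − 15²) / (2·15·15·√2) = 450/636.4 = 0.7071, so ∠XRZ = 45°.

Therefore, the measure of angle ∠XRZ = 45°.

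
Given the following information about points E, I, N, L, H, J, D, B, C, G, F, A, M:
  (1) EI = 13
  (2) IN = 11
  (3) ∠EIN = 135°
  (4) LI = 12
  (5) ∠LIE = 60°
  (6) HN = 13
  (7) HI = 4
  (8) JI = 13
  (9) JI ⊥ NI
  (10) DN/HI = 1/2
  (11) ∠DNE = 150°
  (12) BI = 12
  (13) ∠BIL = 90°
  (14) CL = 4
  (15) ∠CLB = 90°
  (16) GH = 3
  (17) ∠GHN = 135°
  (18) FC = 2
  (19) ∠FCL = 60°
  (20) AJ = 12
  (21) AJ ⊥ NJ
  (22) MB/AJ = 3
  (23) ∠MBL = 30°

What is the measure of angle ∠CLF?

Step 1: By the law of cosines on triangle LCF: LF² = 4² + 2² − 2·4·2·cos(60°) = 12, so LF = 2·√3.
Step 2: By the inverse law of cosines on triangle CLF: cos(∠CLF) = (4² + (2·√3)² − 2²) / (2·4·2·√3) = 24/27.71 = 0.866, so ∠CLF = 30°.

Therefore, the measure of angle ∠CLF = 30°.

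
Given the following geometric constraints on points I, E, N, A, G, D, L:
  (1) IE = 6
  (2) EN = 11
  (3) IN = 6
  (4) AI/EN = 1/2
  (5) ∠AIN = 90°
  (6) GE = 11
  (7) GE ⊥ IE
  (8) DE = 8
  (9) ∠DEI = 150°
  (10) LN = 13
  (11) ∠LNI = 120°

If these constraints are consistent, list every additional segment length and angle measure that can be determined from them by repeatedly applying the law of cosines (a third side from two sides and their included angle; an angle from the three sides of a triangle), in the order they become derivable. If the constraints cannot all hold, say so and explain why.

The constraints are consistent. Derivable facts, in order:
After 1 step:
- ID ≈ 13.53
- IG = √157
- IL ≈ 16.82
- NA ≈ 8.14
- ∠EIN = 132.89°
- ∠ENI = 23.56°
- ∠IEN = 23.56°
After 2 steps:
- ∠ANI = 42.51°
- ∠DIE = 17.19°
- ∠EDI = 12.81°
- ∠EGI = 28.61°
- ∠EIG = 61.39°
- ∠IAN = 47.49°
- ∠ILN = 17.99°
- ∠LIN = 42.01°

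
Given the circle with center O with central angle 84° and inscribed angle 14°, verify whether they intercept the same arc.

By the inscribed angle theorem, the inscribed angle for a central angle of 84° should be 84° / 2 = 42°.
The given inscribed angle is 14°, which does not equal 42°.
Therefore, no, they do not correspond to the same arc.

No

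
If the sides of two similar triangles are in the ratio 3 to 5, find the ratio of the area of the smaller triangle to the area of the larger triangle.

Area scales with the square of linear dimensions. If every length is multiplied by 3/5, then the area is multiplied by (3/5)^2 = 9/25.
The area ratio is 9:25.

9:25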